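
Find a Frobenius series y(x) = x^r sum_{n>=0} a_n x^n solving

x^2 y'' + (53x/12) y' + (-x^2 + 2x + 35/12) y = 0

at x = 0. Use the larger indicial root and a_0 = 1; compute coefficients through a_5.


Write in Frobenius form y'' + (p(x)/x) y' + (q(x)/x^2) y = 0:
  p(x) = 53/12,  q(x) = -x^2 + 2x + 35/12.
Indicial equation: r(r-1) + (53/12) r + (35/12) = 0 -> roots r_1 = -5/3, r_2 = -7/4.
Take r = r_1 = -5/3. Let y(x) = x^r sum_{n>=0} a_n x^n with a_0 = 1.
Substitute y = x^r sum a_n x^n and match x^{r+n}. The recurrence is
  D(n) a_n + 2 a_{n-1} - 1 a_{n-2} = 0,  where D(n) = (r+n)(r+n-1) + (53/12)(r+n) + (35/12).
  a_n = [-2 a_{n-1} + 1 a_{n-2}] / D(n).
Since the indicial polynomial factors as (r - r_1)(r - r_2), D(n) = (r_1 + n - r_1)(r_1 + n - r_2) = n(n + 1/12).
Evaluating step by step (a_0 = 1):
  n = 1: D(1) = 1(1 + 1/12) = 13/12; numerator = -2(1) = -2; a_1 = (-2)/(13/12) = -24/13
  n = 2: D(2) = 2(2 + 1/12) = 25/6; numerator = -2(-24/13) + 1(1) = 61/13; a_2 = (61/13)/(25/6) = 366/325
  n = 3: D(3) = 3(3 + 1/12) = 37/4; numerator = -2(366/325) + 1(-24/13) = -1332/325; a_3 = (-1332/325)/(37/4) = -144/325
  n = 4: D(4) = 4(4 + 1/12) = 49/3; numerator = -2(-144/325) + 1(366/325) = 654/325; a_4 = (654/325)/(49/3) = 1962/15925
  n = 5: D(5) = 5(5 + 1/12) = 305/12; numerator = -2(1962/15925) + 1(-144/325) = -2196/3185; a_5 = (-2196/3185)/(305/12) = -432/15925

r = -5/3; a_0 = 1; a_1 = -24/13; a_2 = 366/325; a_3 = -144/325; a_4 = 1962/15925; a_5 = -432/15925


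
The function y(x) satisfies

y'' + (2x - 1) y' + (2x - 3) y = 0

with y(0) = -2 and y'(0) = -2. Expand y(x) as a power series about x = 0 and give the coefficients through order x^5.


Ansatz: y(x) = sum_{n>=0} a_n x^n, so y'(x) = sum_{n>=1} n a_n x^(n-1) and y''(x) = sum_{n>=2} n(n-1) a_n x^(n-2).
Substitute into P(x) y'' + Q(x) y' + R(x) y = 0 with P(x) = 1, Q(x) = 2x - 1, R(x) = 2x - 3, and match powers of x.
Initial conditions: a_0 = -2, a_1 = -2.
Setting the coefficient of each power of x to zero and solving order by order (substituting the coefficients already found):
  x^0: 2 a_2 - a_1 - 3 a_0 = 0  ->  2 a_2 = a_1 + 3 a_0 = -8  ->  a_2 = -4
  x^1: 6 a_3 - 2 a_2 - a_1 + 2 a_0 = 0  ->  6 a_3 = 2 a_2 + a_1 - 2 a_0 = -6  ->  a_3 = -1
  x^2: 12 a_4 - 3 a_3 + a_2 + 2 a_1 = 0  ->  12 a_4 = 3 a_3 - a_2 - 2 a_1 = 5  ->  a_4 = 5/12
  x^3: 20 a_5 - 4 a_4 + 3 a_3 + 2 a_2 = 0  ->  20 a_5 = 4 a_4 - 3 a_3 - 2 a_2 = 38/3  ->  a_5 = 19/30
Truncated series: y(x) = -2 - 2 x - 4 x^2 - x^3 + (5/12) x^4 + (19/30) x^5 + O(x^6).

a_0 = -2; a_1 = -2; a_2 = -4; a_3 = -1; a_4 = 5/12; a_5 = 19/30


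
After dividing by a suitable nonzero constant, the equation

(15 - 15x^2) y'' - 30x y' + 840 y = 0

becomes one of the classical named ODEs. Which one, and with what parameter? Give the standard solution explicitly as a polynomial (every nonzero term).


All three coefficients share the factor 15; dividing through by 15 gives  (1 - x^2) y'' - 2x y' + 56 y = 0.
This matches the Legendre equation (1 - x^2) y'' - 2x y' + n(n+1) y = 0 (note the -2x y' term) with n(n+1) = 56, so n = 7; the polynomial solution is P_7(x).
With y = sum_k a_k x^k, matching x^k gives (k+2)(k+1) a_{k+2} = [k(k+1) - n(n+1)] a_k = (k - 7)(k + 8) a_k. The right side vanishes at k = 7, so the series with the parity of 7 terminates at degree 7.
Standard normalization (P_n(1) = 1): leading coefficient (2n)!/(2^n (n!)^2) = 87178291200/(128*25401600) = 429/16, so a_7 = 429/16. Work downward with a_k = (k+1)(k+2) a_{k+2} / ((k - 7)(k + 8)):
  a_5 = (6)(7)(429/16) / ((5 - 7)(5 + 8)) = (9009/8)/(-26) = -693/16
  a_3 = (4)(5)(-693/16) / ((3 - 7)(3 + 8)) = (-3465/4)/(-44) = 315/16
  a_1 = (2)(3)(315/16) / ((1 - 7)(1 + 8)) = (945/8)/(-54) = -35/16
Hence P_7(x) = 429 x^7/16 - 693 x^5/16 + 315 x^3/16 - 35 x/16.

P_7(x); series = 429 x^7/16 - 693 x^5/16 + 315 x^3/16 - 35 x/16


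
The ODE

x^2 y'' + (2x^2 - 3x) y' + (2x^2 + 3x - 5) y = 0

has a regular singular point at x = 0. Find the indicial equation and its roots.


Divide by x^2 to reach normal form y'' + P_1(x) y' + P_2(x) y = 0 with P_1(x) = 2 - 3/x and P_2(x) = 2 + 3/x - 5/x^2.
x = 0 is a singular point because the y'-coefficient 2 - 3/x has a pole at x = 0 and the y-coefficient 2 + 3/x - 5/x^2 has a pole at x = 0.
It is a regular singular point because x P_1(x) = p(x) = 2x - 3 and x^2 P_2(x) = q(x) = 2x^2 + 3x - 5 are polynomials, hence analytic at x = 0.
p(0) = -3,  q(0) = -5.
Indicial equation: r(r-1) + p(0) r + q(0) = 0, i.e. r^2 + (p(0) - 1) r + q(0) = 0, i.e. r^2 - 4 r - 5 = 0.
Discriminant: (-4)^2 - 4(-5) = 36, so r = (4 ± 6)/2.
Solving: r_1 = 5, r_2 = -1.

indicial: r^2 - 4 r - 5 = 0; roots r_1 = 5, r_2 = -1


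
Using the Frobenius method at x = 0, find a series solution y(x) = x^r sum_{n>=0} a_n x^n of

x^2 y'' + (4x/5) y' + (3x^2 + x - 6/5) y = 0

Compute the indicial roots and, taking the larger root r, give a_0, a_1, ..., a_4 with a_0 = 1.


Write in Frobenius form y'' + (p(x)/x) y' + (q(x)/x^2) y = 0:
  p(x) = 4/5,  q(x) = 3x^2 + x - 6/5.
Indicial equation: r(r-1) + (4/5) r + (-6/5) = 0 -> roots r_1 = 6/5, r_2 = -1.
Take r = r_1 = 6/5. Let y(x) = x^r sum_{n>=0} a_n x^n with a_0 = 1.
Substitute y = x^r sum a_n x^n and match x^{r+n}. The recurrence is
  D(n) a_n + 1 a_{n-1} + 3 a_{n-2} = 0,  where D(n) = (r+n)(r+n-1) + (4/5)(r+n) + (-6/5).
  a_n = [-1 a_{n-1} - 3 a_{n-2}] / D(n).
Since the indicial polynomial factors as (r - r_1)(r - r_2), D(n) = (r_1 + n - r_1)(r_1 + n - r_2) = n(n + 11/5).
Evaluating step by step (a_0 = 1):
  n = 1: D(1) = 1(1 + 11/5) = 16/5; numerator = -1(1) = -1; a_1 = (-1)/(16/5) = -5/16
  n = 2: D(2) = 2(2 + 11/5) = 42/5; numerator = -1(-5/16) - 3(1) = -43/16; a_2 = (-43/16)/(42/5) = -215/672
  n = 3: D(3) = 3(3 + 11/5) = 78/5; numerator = -1(-215/672) - 3(-5/16) = 845/672; a_3 = (845/672)/(78/5) = 325/4032
  n = 4: D(4) = 4(4 + 11/5) = 124/5; numerator = -1(325/4032) - 3(-215/672) = 3545/4032; a_4 = (3545/4032)/(124/5) = 17725/499968

r = 6/5; a_0 = 1; a_1 = -5/16; a_2 = -215/672; a_3 = 325/4032; a_4 = 17725/499968


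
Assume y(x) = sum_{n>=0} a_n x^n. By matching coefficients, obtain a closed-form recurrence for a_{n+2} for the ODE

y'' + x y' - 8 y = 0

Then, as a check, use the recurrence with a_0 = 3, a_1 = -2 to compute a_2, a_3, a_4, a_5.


Substitute y = sum_n a_n x^n.
y''(x) has coefficient (n+2)(n+1) a_{n+2} at x^n;
x y'(x) has coefficient n a_n at x^n (shift);
-8 y(x) has coefficient -8 a_n at x^n.
Matching x^n: (n+2)(n+1) a_{n+2} + (n - 8) a_n = 0.
Thus a_{n+2} = (-n + 8) / ((n+1)(n+2)) * a_n.

Check with a_0 = 3, a_1 = -2 (apply the recurrence for n = 0, 1, 2, 3): a_0 = 3, a_1 = -2, a_2 = 12, a_3 = -7/3, a_4 = 6, a_5 = -7/12.

a_(n+2) = (-n + 8) / ((n+1)(n+2)) * a_n; check: a_0 = 3, a_1 = -2, a_2 = 12, a_3 = -7/3, a_4 = 6, a_5 = -7/12


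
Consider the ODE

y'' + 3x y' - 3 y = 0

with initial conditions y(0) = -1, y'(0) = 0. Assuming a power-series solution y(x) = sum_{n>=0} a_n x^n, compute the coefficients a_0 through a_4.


Ansatz: y(x) = sum_{n>=0} a_n x^n, so y'(x) = sum_{n>=1} n a_n x^(n-1) and y''(x) = sum_{n>=2} n(n-1) a_n x^(n-2).
Substitute into P(x) y'' + Q(x) y' + R(x) y = 0 with P(x) = 1, Q(x) = 3x, R(x) = -3, and match powers of x.
Initial conditions: a_0 = -1, a_1 = 0.
Setting the coefficient of each power of x to zero and solving order by order (substituting the coefficients already found):
  x^0: 2 a_2 - 3 a_0 = 0  ->  2 a_2 = 3 a_0 = -3  ->  a_2 = -3/2
  x^1: 6 a_3 = 0  ->  a_3 = 0
  x^2: 12 a_4 + 3 a_2 = 0  ->  12 a_4 = -3 a_2 = 9/2  ->  a_4 = 3/8
Truncated series: y(x) = -1 - (3/2) x^2 + (3/8) x^4 + O(x^5).

a_0 = -1; a_1 = 0; a_2 = -3/2; a_3 = 0; a_4 = 3/8


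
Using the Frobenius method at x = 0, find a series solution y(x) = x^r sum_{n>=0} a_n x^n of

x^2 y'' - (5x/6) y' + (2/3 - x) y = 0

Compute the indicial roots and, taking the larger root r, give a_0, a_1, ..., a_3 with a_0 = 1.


Write in Frobenius form y'' + (p(x)/x) y' + (q(x)/x^2) y = 0:
  p(x) = -5/6,  q(x) = 2/3 - x.
Indicial equation: r(r-1) + (-5/6) r + (2/3) = 0 -> roots r_1 = 4/3, r_2 = 1/2.
Take r = r_1 = 4/3. Let y(x) = x^r sum_{n>=0} a_n x^n with a_0 = 1.
Substitute y = x^r sum a_n x^n and match x^{r+n}. The recurrence is
  D(n) a_n - 1 a_{n-1} = 0,  where D(n) = (r+n)(r+n-1) + (-5/6)(r+n) + (2/3).
  a_n = 1 / D(n) * a_{n-1}.
Since the indicial polynomial factors as (r - r_1)(r - r_2), D(n) = (r_1 + n - r_1)(r_1 + n - r_2) = n(n + 5/6).
Evaluating step by step (a_0 = 1):
  n = 1: D(1) = 1(1 + 5/6) = 11/6; numerator = 1(1) = 1; a_1 = (1)/(11/6) = 6/11
  n = 2: D(2) = 2(2 + 5/6) = 17/3; numerator = 1(6/11) = 6/11; a_2 = (6/11)/(17/3) = 18/187
  n = 3: D(3) = 3(3 + 5/6) = 23/2; numerator = 1(18/187) = 18/187; a_3 = (18/187)/(23/2) = 36/4301

r = 4/3; a_0 = 1; a_1 = 6/11; a_2 = 18/187; a_3 = 36/4301


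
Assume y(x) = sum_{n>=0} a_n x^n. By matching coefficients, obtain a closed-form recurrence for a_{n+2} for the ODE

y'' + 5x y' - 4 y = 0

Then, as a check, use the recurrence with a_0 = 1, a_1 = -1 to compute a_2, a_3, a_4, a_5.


Substitute y = sum_n a_n x^n.
y''(x) has coefficient (n+2)(n+1) a_{n+2} at x^n;
5 x y'(x) has coefficient 5 n a_n at x^n (shift);
-4 y(x) has coefficient -4 a_n at x^n.
Matching x^n: (n+2)(n+1) a_{n+2} + (5n - 4) a_n = 0.
Thus a_{n+2} = (-5n + 4) / ((n+1)(n+2)) * a_n.

Check with a_0 = 1, a_1 = -1 (apply the recurrence for n = 0, 1, 2, 3): a_0 = 1, a_1 = -1, a_2 = 2, a_3 = 1/6, a_4 = -1, a_5 = -11/120.

a_(n+2) = (-5n + 4) / ((n+1)(n+2)) * a_n; check: a_0 = 1, a_1 = -1, a_2 = 2, a_3 = 1/6, a_4 = -1, a_5 = -11/120


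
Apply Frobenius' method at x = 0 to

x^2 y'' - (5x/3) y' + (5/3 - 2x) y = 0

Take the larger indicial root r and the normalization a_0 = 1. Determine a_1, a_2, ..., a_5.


Write in Frobenius form y'' + (p(x)/x) y' + (q(x)/x^2) y = 0:
  p(x) = -5/3,  q(x) = 5/3 - 2x.
Indicial equation: r(r-1) + (-5/3) r + (5/3) = 0 -> roots r_1 = 5/3, r_2 = 1.
Take r = r_1 = 5/3. Let y(x) = x^r sum_{n>=0} a_n x^n with a_0 = 1.
Substitute y = x^r sum a_n x^n and match x^{r+n}. The recurrence is
  D(n) a_n - 2 a_{n-1} = 0,  where D(n) = (r+n)(r+n-1) + (-5/3)(r+n) + (5/3).
  a_n = 2 / D(n) * a_{n-1}.
Since the indicial polynomial factors as (r - r_1)(r - r_2), D(n) = (r_1 + n - r_1)(r_1 + n - r_2) = n(n + 2/3).
Evaluating step by step (a_0 = 1):
  n = 1: D(1) = 1(1 + 2/3) = 5/3; numerator = 2(1) = 2; a_1 = (2)/(5/3) = 6/5
  n = 2: D(2) = 2(2 + 2/3) = 16/3; numerator = 2(6/5) = 12/5; a_2 = (12/5)/(16/3) = 9/20
  n = 3: D(3) = 3(3 + 2/3) = 11; numerator = 2(9/20) = 9/10; a_3 = (9/10)/(11) = 9/110
  n = 4: D(4) = 4(4 + 2/3) = 56/3; numerator = 2(9/110) = 9/55; a_4 = (9/55)/(56/3) = 27/3080
  n = 5: D(5) = 5(5 + 2/3) = 85/3; numerator = 2(27/3080) = 27/1540; a_5 = (27/1540)/(85/3) = 81/130900

r = 5/3; a_0 = 1; a_1 = 6/5; a_2 = 9/20; a_3 = 9/110; a_4 = 27/3080; a_5 = 81/130900


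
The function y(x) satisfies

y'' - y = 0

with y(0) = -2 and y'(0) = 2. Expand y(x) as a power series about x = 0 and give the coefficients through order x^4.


Ansatz: y(x) = sum_{n>=0} a_n x^n, so y'(x) = sum_{n>=1} n a_n x^(n-1) and y''(x) = sum_{n>=2} n(n-1) a_n x^(n-2).
Substitute into P(x) y'' + Q(x) y' + R(x) y = 0 with P(x) = 1, Q(x) = 0, R(x) = -1, and match powers of x.
Initial conditions: a_0 = -2, a_1 = 2.
Setting the coefficient of each power of x to zero and solving order by order (substituting the coefficients already found):
  x^0: 2 a_2 - a_0 = 0  ->  2 a_2 = a_0 = -2  ->  a_2 = -1
  x^1: 6 a_3 - a_1 = 0  ->  6 a_3 = a_1 = 2  ->  a_3 = 1/3
  x^2: 12 a_4 - a_2 = 0  ->  12 a_4 = a_2 = -1  ->  a_4 = -1/12
Truncated series: y(x) = -2 + 2 x - x^2 + (1/3) x^3 - (1/12) x^4 + O(x^5).

a_0 = -2; a_1 = 2; a_2 = -1; a_3 = 1/3; a_4 = -1/12


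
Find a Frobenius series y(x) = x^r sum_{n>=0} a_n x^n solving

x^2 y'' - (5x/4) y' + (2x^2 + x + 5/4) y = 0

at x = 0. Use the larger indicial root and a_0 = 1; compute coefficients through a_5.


Write in Frobenius form y'' + (p(x)/x) y' + (q(x)/x^2) y = 0:
  p(x) = -5/4,  q(x) = 2x^2 + x + 5/4.
Indicial equation: r(r-1) + (-5/4) r + (5/4) = 0 -> roots r_1 = 5/4, r_2 = 1.
Take r = r_1 = 5/4. Let y(x) = x^r sum_{n>=0} a_n x^n with a_0 = 1.
Substitute y = x^r sum a_n x^n and match x^{r+n}. The recurrence is
  D(n) a_n + 1 a_{n-1} + 2 a_{n-2} = 0,  where D(n) = (r+n)(r+n-1) + (-5/4)(r+n) + (5/4).
  a_n = [-1 a_{n-1} - 2 a_{n-2}] / D(n).
Since the indicial polynomial factors as (r - r_1)(r - r_2), D(n) = (r_1 + n - r_1)(r_1 + n - r_2) = n(n + 1/4).
Evaluating step by step (a_0 = 1):
  n = 1: D(1) = 1(1 + 1/4) = 5/4; numerator = -1(1) = -1; a_1 = (-1)/(5/4) = -4/5
  n = 2: D(2) = 2(2 + 1/4) = 9/2; numerator = -1(-4/5) - 2(1) = -6/5; a_2 = (-6/5)/(9/2) = -4/15
  n = 3: D(3) = 3(3 + 1/4) = 39/4; numerator = -1(-4/15) - 2(-4/5) = 28/15; a_3 = (28/15)/(39/4) = 112/585
  n = 4: D(4) = 4(4 + 1/4) = 17; numerator = -1(112/585) - 2(-4/15) = 40/117; a_4 = (40/117)/(17) = 40/1989
  n = 5: D(5) = 5(5 + 1/4) = 105/4; numerator = -1(40/1989) - 2(112/585) = -1336/3315; a_5 = (-1336/3315)/(105/4) = -5344/348075

r = 5/4; a_0 = 1; a_1 = -4/5; a_2 = -4/15; a_3 = 112/585; a_4 = 40/1989; a_5 = -5344/348075


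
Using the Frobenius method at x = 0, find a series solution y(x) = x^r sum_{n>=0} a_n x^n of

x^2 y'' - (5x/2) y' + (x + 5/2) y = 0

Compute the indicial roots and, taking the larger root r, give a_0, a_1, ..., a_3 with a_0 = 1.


Write in Frobenius form y'' + (p(x)/x) y' + (q(x)/x^2) y = 0:
  p(x) = -5/2,  q(x) = x + 5/2.
Indicial equation: r(r-1) + (-5/2) r + (5/2) = 0 -> roots r_1 = 5/2, r_2 = 1.
Take r = r_1 = 5/2. Let y(x) = x^r sum_{n>=0} a_n x^n with a_0 = 1.
Substitute y = x^r sum a_n x^n and match x^{r+n}. The recurrence is
  D(n) a_n + 1 a_{n-1} = 0,  where D(n) = (r+n)(r+n-1) + (-5/2)(r+n) + (5/2).
  a_n = -1 / D(n) * a_{n-1}.
Since the indicial polynomial factors as (r - r_1)(r - r_2), D(n) = (r_1 + n - r_1)(r_1 + n - r_2) = n(n + 3/2).
Evaluating step by step (a_0 = 1):
  n = 1: D(1) = 1(1 + 3/2) = 5/2; numerator = -1(1) = -1; a_1 = (-1)/(5/2) = -2/5
  n = 2: D(2) = 2(2 + 3/2) = 7; numerator = -1(-2/5) = 2/5; a_2 = (2/5)/(7) = 2/35
  n = 3: D(3) = 3(3 + 3/2) = 27/2; numerator = -1(2/35) = -2/35; a_3 = (-2/35)/(27/2) = -4/945

r = 5/2; a_0 = 1; a_1 = -2/5; a_2 = 2/35; a_3 = -4/945


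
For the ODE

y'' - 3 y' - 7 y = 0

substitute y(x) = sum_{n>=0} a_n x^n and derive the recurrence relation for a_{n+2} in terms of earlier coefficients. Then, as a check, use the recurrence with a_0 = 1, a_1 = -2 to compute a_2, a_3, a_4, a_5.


Substitute y = sum_n a_n x^n.
y''(x) has coefficient (n+2)(n+1) a_{n+2} at x^n;
-3 y'(x) has coefficient -3 (n+1) a_{n+1} at x^n;
-7 y(x) has coefficient -7 a_n at x^n.
Matching x^n: (n+2)(n+1) a_{n+2} - 3 (n+1) a_{n+1} - 7 a_n = 0.
Thus a_{n+2} = [3 (n+1) a_{n+1} + 7 a_n] / ((n+1)(n+2)).

Check with a_0 = 1, a_1 = -2 (apply the recurrence for n = 0, 1, 2, 3): a_0 = 1, a_1 = -2, a_2 = 1/2, a_3 = -11/6, a_4 = -13/12, a_5 = -31/24.

a_(n+2) = [3 (n+1) a_(n+1) + 7 a_n] / ((n+1)(n+2)); check: a_0 = 1, a_1 = -2, a_2 = 1/2, a_3 = -11/6, a_4 = -13/12, a_5 = -31/24


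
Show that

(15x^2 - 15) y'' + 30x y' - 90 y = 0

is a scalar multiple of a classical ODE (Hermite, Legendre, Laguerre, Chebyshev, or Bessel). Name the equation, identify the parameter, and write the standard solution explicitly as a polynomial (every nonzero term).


All three coefficients share the factor -15; dividing through by -15 gives  (1 - x^2) y'' - 2x y' + 6 y = 0.
This matches the Legendre equation (1 - x^2) y'' - 2x y' + n(n+1) y = 0 (note the -2x y' term) with n(n+1) = 6, so n = 2; the polynomial solution is P_2(x).
With y = sum_k a_k x^k, matching x^k gives (k+2)(k+1) a_{k+2} = [k(k+1) - n(n+1)] a_k = (k - 2)(k + 3) a_k. The right side vanishes at k = 2, so the series with the parity of 2 terminates at degree 2.
Standard normalization (P_n(1) = 1): leading coefficient (2n)!/(2^n (n!)^2) = 24/(4*4) = 3/2, so a_2 = 3/2. Work downward with a_k = (k+1)(k+2) a_{k+2} / ((k - 2)(k + 3)):
  a_0 = (1)(2)(3/2) / ((0 - 2)(0 + 3)) = 3/(-6) = -1/2
Hence P_2(x) = 3 x^2/2 - 1/2.

P_2(x); series = 3 x^2/2 - 1/2


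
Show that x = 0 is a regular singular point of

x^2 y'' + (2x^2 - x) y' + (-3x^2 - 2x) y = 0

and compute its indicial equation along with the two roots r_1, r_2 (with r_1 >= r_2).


Divide by x^2 to reach normal form y'' + P_1(x) y' + P_2(x) y = 0 with P_1(x) = 2 - 1/x and P_2(x) = -3 - 2/x.
x = 0 is a singular point because the y'-coefficient 2 - 1/x has a pole at x = 0 and the y-coefficient -3 - 2/x has a pole at x = 0.
It is a regular singular point because x P_1(x) = p(x) = 2x - 1 and x^2 P_2(x) = q(x) = -3x^2 - 2x are polynomials, hence analytic at x = 0.
p(0) = -1,  q(0) = 0.
Indicial equation: r(r-1) + p(0) r + q(0) = 0, i.e. r^2 + (p(0) - 1) r + q(0) = 0, i.e. r^2 - 2 r = 0.
Discriminant: (-2)^2 - 4(0) = 4, so r = (2 ± 2)/2.
Solving: r_1 = 2, r_2 = 0.

indicial: r^2 - 2 r = 0; roots r_1 = 2, r_2 = 0


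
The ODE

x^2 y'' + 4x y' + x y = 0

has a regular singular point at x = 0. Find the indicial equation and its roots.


Divide by x^2 to reach normal form y'' + P_1(x) y' + P_2(x) y = 0 with P_1(x) = 4/x and P_2(x) = 1/x.
x = 0 is a singular point because the y'-coefficient 4/x has a pole at x = 0 and the y-coefficient 1/x has a pole at x = 0.
It is a regular singular point because x P_1(x) = p(x) = 4 and x^2 P_2(x) = q(x) = x are polynomials, hence analytic at x = 0.
p(0) = 4,  q(0) = 0.
Indicial equation: r(r-1) + p(0) r + q(0) = 0, i.e. r^2 + (p(0) - 1) r + q(0) = 0, i.e. r^2 + 3 r = 0.
Discriminant: (3)^2 - 4(0) = 9, so r = (-3 ± 3)/2.
Solving: r_1 = 0, r_2 = -3.

indicial: r^2 + 3 r = 0; roots r_1 = 0, r_2 = -3


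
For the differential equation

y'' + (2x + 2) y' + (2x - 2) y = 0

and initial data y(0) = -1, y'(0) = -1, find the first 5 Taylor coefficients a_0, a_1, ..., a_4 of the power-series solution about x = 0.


Ansatz: y(x) = sum_{n>=0} a_n x^n, so y'(x) = sum_{n>=1} n a_n x^(n-1) and y''(x) = sum_{n>=2} n(n-1) a_n x^(n-2).
Substitute into P(x) y'' + Q(x) y' + R(x) y = 0 with P(x) = 1, Q(x) = 2x + 2, R(x) = 2x - 2, and match powers of x.
Initial conditions: a_0 = -1, a_1 = -1.
Setting the coefficient of each power of x to zero and solving order by order (substituting the coefficients already found):
  x^0: 2 a_2 + 2 a_1 - 2 a_0 = 0  ->  2 a_2 = -2 a_1 + 2 a_0 = 0  ->  a_2 = 0
  x^1: 6 a_3 + 4 a_2 + 2 a_0 = 0  ->  6 a_3 = -4 a_2 - 2 a_0 = 2  ->  a_3 = 1/3
  x^2: 12 a_4 + 6 a_3 + 2 a_2 + 2 a_1 = 0  ->  12 a_4 = -6 a_3 - 2 a_2 - 2 a_1 = 0  ->  a_4 = 0
Truncated series: y(x) = -1 - x + (1/3) x^3 + O(x^5).

a_0 = -1; a_1 = -1; a_2 = 0; a_3 = 1/3; a_4 = 0


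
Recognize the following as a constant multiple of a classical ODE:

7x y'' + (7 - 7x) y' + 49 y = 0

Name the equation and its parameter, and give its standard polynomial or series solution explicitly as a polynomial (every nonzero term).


All three coefficients share the factor 7; dividing through by 7 gives  x y'' + (1 - x) y' + 7 y = 0.
This matches the Laguerre equation x y'' + (1 - x) y' + n y = 0 with n = 7; the polynomial solution is L_7(x).
With y = sum_k a_k x^k, matching x^k gives (k+1)k a_{k+1} + (k+1) a_{k+1} - k a_k + n a_k = 0, i.e. (k+1)^2 a_{k+1} = (k - n) a_k = (k - 7) a_k. The right side vanishes at k = 7, so the series terminates at degree 7.
Standard normalization L_n(0) = 1 gives a_0 = 1. Work upward with a_{k+1} = (k - 7) a_k / (k+1)^2:
  a_1 = (0 - 7)(1) / 1^2 = -7/1 = -7
  a_2 = (1 - 7)(-7) / 2^2 = 42/4 = 21/2
  a_3 = (2 - 7)(21/2) / 3^2 = (-105/2)/9 = -35/6
  a_4 = (3 - 7)(-35/6) / 4^2 = (70/3)/16 = 35/24
  a_5 = (4 - 7)(35/24) / 5^2 = (-35/8)/25 = -7/40
  a_6 = (5 - 7)(-7/40) / 6^2 = (7/20)/36 = 7/720
  a_7 = (6 - 7)(7/720) / 7^2 = (-7/720)/49 = -1/5040
Hence L_7(x) = -x^7/5040 + 7 x^6/720 - 7 x^5/40 + 35 x^4/24 - 35 x^3/6 + 21 x^2/2 - 7 x + 1.

L_7(x); series = -x^7/5040 + 7 x^6/720 - 7 x^5/40 + 35 x^4/24 - 35 x^3/6 + 21 x^2/2 - 7 x + 1


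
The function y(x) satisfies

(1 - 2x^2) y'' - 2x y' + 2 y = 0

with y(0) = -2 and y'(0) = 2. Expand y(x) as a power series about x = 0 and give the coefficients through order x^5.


Ansatz: y(x) = sum_{n>=0} a_n x^n, so y'(x) = sum_{n>=1} n a_n x^(n-1) and y''(x) = sum_{n>=2} n(n-1) a_n x^(n-2).
Substitute into P(x) y'' + Q(x) y' + R(x) y = 0 with P(x) = 1 - 2x^2, Q(x) = -2x, R(x) = 2, and match powers of x.
Initial conditions: a_0 = -2, a_1 = 2.
Setting the coefficient of each power of x to zero and solving order by order (substituting the coefficients already found):
  x^0: 2 a_2 + 2 a_0 = 0  ->  2 a_2 = -2 a_0 = 4  ->  a_2 = 2
  x^1: 6 a_3 = 0  ->  a_3 = 0
  x^2: 12 a_4 - 6 a_2 = 0  ->  12 a_4 = 6 a_2 = 12  ->  a_4 = 1
  x^3: 20 a_5 - 16 a_3 = 0  ->  20 a_5 = 16 a_3 = 0  ->  a_5 = 0
Truncated series: y(x) = -2 + 2 x + 2 x^2 + x^4 + O(x^6).

a_0 = -2; a_1 = 2; a_2 = 2; a_3 = 0; a_4 = 1; a_5 = 0


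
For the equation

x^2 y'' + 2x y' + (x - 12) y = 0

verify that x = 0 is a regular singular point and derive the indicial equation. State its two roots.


Divide by x^2 to reach normal form y'' + P_1(x) y' + P_2(x) y = 0 with P_1(x) = 2/x and P_2(x) = 1/x - 12/x^2.
x = 0 is a singular point because the y'-coefficient 2/x has a pole at x = 0 and the y-coefficient 1/x - 12/x^2 has a pole at x = 0.
It is a regular singular point because x P_1(x) = p(x) = 2 and x^2 P_2(x) = q(x) = x - 12 are polynomials, hence analytic at x = 0.
p(0) = 2,  q(0) = -12.
Indicial equation: r(r-1) + p(0) r + q(0) = 0, i.e. r^2 + (p(0) - 1) r + q(0) = 0, i.e. r^2 + 1 r - 12 = 0.
Discriminant: (1)^2 - 4(-12) = 49, so r = (-1 ± 7)/2.
Solving: r_1 = 3, r_2 = -4.

indicial: r^2 + 1 r - 12 = 0; roots r_1 = 3, r_2 = -4


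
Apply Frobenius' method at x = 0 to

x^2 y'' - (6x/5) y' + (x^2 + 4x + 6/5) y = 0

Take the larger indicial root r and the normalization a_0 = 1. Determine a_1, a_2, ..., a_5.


Write in Frobenius form y'' + (p(x)/x) y' + (q(x)/x^2) y = 0:
  p(x) = -6/5,  q(x) = x^2 + 4x + 6/5.
Indicial equation: r(r-1) + (-6/5) r + (6/5) = 0 -> roots r_1 = 6/5, r_2 = 1.
Take r = r_1 = 6/5. Let y(x) = x^r sum_{n>=0} a_n x^n with a_0 = 1.
Substitute y = x^r sum a_n x^n and match x^{r+n}. The recurrence is
  D(n) a_n + 4 a_{n-1} + 1 a_{n-2} = 0,  where D(n) = (r+n)(r+n-1) + (-6/5)(r+n) + (6/5).
  a_n = [-4 a_{n-1} - 1 a_{n-2}] / D(n).
Since the indicial polynomial factors as (r - r_1)(r - r_2), D(n) = (r_1 + n - r_1)(r_1 + n - r_2) = n(n + 1/5).
Evaluating step by step (a_0 = 1):
  n = 1: D(1) = 1(1 + 1/5) = 6/5; numerator = -4(1) = -4; a_1 = (-4)/(6/5) = -10/3
  n = 2: D(2) = 2(2 + 1/5) = 22/5; numerator = -4(-10/3) - 1(1) = 37/3; a_2 = (37/3)/(22/5) = 185/66
  n = 3: D(3) = 3(3 + 1/5) = 48/5; numerator = -4(185/66) - 1(-10/3) = -260/33; a_3 = (-260/33)/(48/5) = -325/396
  n = 4: D(4) = 4(4 + 1/5) = 84/5; numerator = -4(-325/396) - 1(185/66) = 95/198; a_4 = (95/198)/(84/5) = 475/16632
  n = 5: D(5) = 5(5 + 1/5) = 26; numerator = -4(475/16632) - 1(-325/396) = 5875/8316; a_5 = (5875/8316)/(26) = 5875/216216

r = 6/5; a_0 = 1; a_1 = -10/3; a_2 = 185/66; a_3 = -325/396; a_4 = 475/16632; a_5 = 5875/216216


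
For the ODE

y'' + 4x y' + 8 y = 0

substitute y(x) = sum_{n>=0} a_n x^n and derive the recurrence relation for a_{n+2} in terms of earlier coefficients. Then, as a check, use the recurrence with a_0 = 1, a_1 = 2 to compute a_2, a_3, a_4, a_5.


Substitute y = sum_n a_n x^n.
y''(x) has coefficient (n+2)(n+1) a_{n+2} at x^n;
4 x y'(x) has coefficient 4 n a_n at x^n (shift);
8 y(x) has coefficient 8 a_n at x^n.
Matching x^n: (n+2)(n+1) a_{n+2} + (4n + 8) a_n = 0.
Thus a_{n+2} = (-4n - 8) / ((n+1)(n+2)) * a_n.

Check with a_0 = 1, a_1 = 2 (apply the recurrence for n = 0, 1, 2, 3): a_0 = 1, a_1 = 2, a_2 = -4, a_3 = -4, a_4 = 16/3, a_5 = 4.

a_(n+2) = (-4n - 8) / ((n+1)(n+2)) * a_n; check: a_0 = 1, a_1 = 2, a_2 = -4, a_3 = -4, a_4 = 16/3, a_5 = 4


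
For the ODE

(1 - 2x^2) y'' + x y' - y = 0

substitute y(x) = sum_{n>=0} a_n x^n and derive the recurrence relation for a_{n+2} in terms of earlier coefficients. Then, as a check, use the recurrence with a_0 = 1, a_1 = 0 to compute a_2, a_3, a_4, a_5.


Substitute y = sum_n a_n x^n.
(1 - 2 x^2) y'' contributes (n+2)(n+1) a_{n+2} - 2 n(n-1) a_n at x^n.
x y'(x) contributes n a_n at x^n.
-y(x) contributes -1 a_n at x^n.
Matching x^n: (n+2)(n+1) a_{n+2} + (-2 n(n-1) + n - 1) a_n = 0.
Thus a_{n+2} = (2 n(n-1) - n + 1) / ((n+1)(n+2)) * a_n.

Check with a_0 = 1, a_1 = 0 (apply the recurrence for n = 0, 1, 2, 3): a_0 = 1, a_1 = 0, a_2 = 1/2, a_3 = 0, a_4 = 1/8, a_5 = 0.

a_(n+2) = (2 n(n-1) - n + 1) / ((n+1)(n+2)) * a_n; check: a_0 = 1, a_1 = 0, a_2 = 1/2, a_3 = 0, a_4 = 1/8, a_5 = 0


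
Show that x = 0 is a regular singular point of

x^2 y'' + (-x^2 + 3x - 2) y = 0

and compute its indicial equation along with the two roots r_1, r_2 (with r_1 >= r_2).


Divide by x^2 to reach normal form y'' + P_1(x) y' + P_2(x) y = 0 with P_1(x) = 0 and P_2(x) = -1 + 3/x - 2/x^2.
x = 0 is a singular point because the y-coefficient -1 + 3/x - 2/x^2 has a pole at x = 0.
It is a regular singular point because x P_1(x) = p(x) = 0 and x^2 P_2(x) = q(x) = -x^2 + 3x - 2 are polynomials, hence analytic at x = 0.
p(0) = 0,  q(0) = -2.
Indicial equation: r(r-1) + p(0) r + q(0) = 0, i.e. r^2 + (p(0) - 1) r + q(0) = 0, i.e. r^2 - 1 r - 2 = 0.
Discriminant: (-1)^2 - 4(-2) = 9, so r = (1 ± 3)/2.
Solving: r_1 = 2, r_2 = -1.

indicial: r^2 - 1 r - 2 = 0; roots r_1 = 2, r_2 = -1


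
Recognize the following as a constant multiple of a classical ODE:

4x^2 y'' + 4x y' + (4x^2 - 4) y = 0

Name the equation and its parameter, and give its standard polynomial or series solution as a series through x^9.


All three coefficients share the factor 4; dividing through by 4 gives  x^2 y'' + x y' + (x^2 - 1) y = 0.
This matches the Bessel equation x^2 y'' + x y' + (x^2 - nu^2) y = 0 with nu^2 = 1, so nu = 1; the solution bounded at x = 0 is J_1(x).
Frobenius at x = 0: indicial roots ±nu; for r = nu the recurrence k(k + 2nu) c_k = -c_{k-2} gives the standard series J_nu(x) = sum_{k>=0} (-1)^k / (k! (k+nu)!) (x/2)^(2k+nu). Evaluate the first 5 terms:
  k = 0: (-1)^0 / (0! * 1! * 2^1) x^1 = 1/(1*1*2) x^1 = (1/2) x^1
  k = 1: (-1)^1 / (1! * 2! * 2^3) x^3 = -1/(1*2*8) x^3 = (-1/16) x^3
  k = 2: (-1)^2 / (2! * 3! * 2^5) x^5 = 1/(2*6*32) x^5 = (1/384) x^5
  k = 3: (-1)^3 / (3! * 4! * 2^7) x^7 = -1/(6*24*128) x^7 = (-1/18432) x^7
  k = 4: (-1)^4 / (4! * 5! * 2^9) x^9 = 1/(24*120*512) x^9 = (1/1474560) x^9
Hence J_1(x) = x^9/1474560 - x^7/18432 + x^5/384 - x^3/16 + x/2 + ....

J_1(x); series = x^9/1474560 - x^7/18432 + x^5/384 - x^3/16 + x/2


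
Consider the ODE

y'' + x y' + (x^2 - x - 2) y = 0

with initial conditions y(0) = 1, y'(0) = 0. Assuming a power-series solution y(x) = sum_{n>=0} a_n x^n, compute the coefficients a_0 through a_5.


Ansatz: y(x) = sum_{n>=0} a_n x^n, so y'(x) = sum_{n>=1} n a_n x^(n-1) and y''(x) = sum_{n>=2} n(n-1) a_n x^(n-2).
Substitute into P(x) y'' + Q(x) y' + R(x) y = 0 with P(x) = 1, Q(x) = x, R(x) = x^2 - x - 2, and match powers of x.
Initial conditions: a_0 = 1, a_1 = 0.
Setting the coefficient of each power of x to zero and solving order by order (substituting the coefficients already found):
  x^0: 2 a_2 - 2 a_0 = 0  ->  2 a_2 = 2 a_0 = 2  ->  a_2 = 1
  x^1: 6 a_3 - a_1 - a_0 = 0  ->  6 a_3 = a_1 + a_0 = 1  ->  a_3 = 1/6
  x^2: 12 a_4 - a_1 + a_0 = 0  ->  12 a_4 = a_1 - a_0 = -1  ->  a_4 = -1/12
  x^3: 20 a_5 + a_3 - a_2 + a_1 = 0  ->  20 a_5 = -a_3 + a_2 - a_1 = 5/6  ->  a_5 = 1/24
Truncated series: y(x) = 1 + x^2 + (1/6) x^3 - (1/12) x^4 + (1/24) x^5 + O(x^6).

a_0 = 1; a_1 = 0; a_2 = 1; a_3 = 1/6; a_4 = -1/12; a_5 = 1/24


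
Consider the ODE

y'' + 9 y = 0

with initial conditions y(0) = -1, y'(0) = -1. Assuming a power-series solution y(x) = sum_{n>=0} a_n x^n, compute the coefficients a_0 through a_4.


Ansatz: y(x) = sum_{n>=0} a_n x^n, so y'(x) = sum_{n>=1} n a_n x^(n-1) and y''(x) = sum_{n>=2} n(n-1) a_n x^(n-2).
Substitute into P(x) y'' + Q(x) y' + R(x) y = 0 with P(x) = 1, Q(x) = 0, R(x) = 9, and match powers of x.
Initial conditions: a_0 = -1, a_1 = -1.
Setting the coefficient of each power of x to zero and solving order by order (substituting the coefficients already found):
  x^0: 2 a_2 + 9 a_0 = 0  ->  2 a_2 = -9 a_0 = 9  ->  a_2 = 9/2
  x^1: 6 a_3 + 9 a_1 = 0  ->  6 a_3 = -9 a_1 = 9  ->  a_3 = 3/2
  x^2: 12 a_4 + 9 a_2 = 0  ->  12 a_4 = -9 a_2 = -81/2  ->  a_4 = -27/8
Truncated series: y(x) = -1 - x + (9/2) x^2 + (3/2) x^3 - (27/8) x^4 + O(x^5).

a_0 = -1; a_1 = -1; a_2 = 9/2; a_3 = 3/2; a_4 = -27/8


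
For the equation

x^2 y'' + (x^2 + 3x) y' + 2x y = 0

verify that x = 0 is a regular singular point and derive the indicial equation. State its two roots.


Divide by x^2 to reach normal form y'' + P_1(x) y' + P_2(x) y = 0 with P_1(x) = 1 + 3/x and P_2(x) = 2/x.
x = 0 is a singular point because the y'-coefficient 1 + 3/x has a pole at x = 0 and the y-coefficient 2/x has a pole at x = 0.
It is a regular singular point because x P_1(x) = p(x) = x + 3 and x^2 P_2(x) = q(x) = 2x are polynomials, hence analytic at x = 0.
p(0) = 3,  q(0) = 0.
Indicial equation: r(r-1) + p(0) r + q(0) = 0, i.e. r^2 + (p(0) - 1) r + q(0) = 0, i.e. r^2 + 2 r = 0.
Discriminant: (2)^2 - 4(0) = 4, so r = (-2 ± 2)/2.
Solving: r_1 = 0, r_2 = -2.

indicial: r^2 + 2 r = 0; roots r_1 = 0, r_2 = -2


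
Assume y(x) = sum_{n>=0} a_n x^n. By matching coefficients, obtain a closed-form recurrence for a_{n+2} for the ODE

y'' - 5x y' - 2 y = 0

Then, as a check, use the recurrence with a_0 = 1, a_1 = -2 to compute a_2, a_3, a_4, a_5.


Substitute y = sum_n a_n x^n.
y''(x) has coefficient (n+2)(n+1) a_{n+2} at x^n;
-5 x y'(x) has coefficient -5 n a_n at x^n (shift);
-2 y(x) has coefficient -2 a_n at x^n.
Matching x^n: (n+2)(n+1) a_{n+2} + (-5n - 2) a_n = 0.
Thus a_{n+2} = (5n + 2) / ((n+1)(n+2)) * a_n.

Check with a_0 = 1, a_1 = -2 (apply the recurrence for n = 0, 1, 2, 3): a_0 = 1, a_1 = -2, a_2 = 1, a_3 = -7/3, a_4 = 1, a_5 = -119/60.

a_(n+2) = (5n + 2) / ((n+1)(n+2)) * a_n; check: a_0 = 1, a_1 = -2, a_2 = 1, a_3 = -7/3, a_4 = 1, a_5 = -119/60


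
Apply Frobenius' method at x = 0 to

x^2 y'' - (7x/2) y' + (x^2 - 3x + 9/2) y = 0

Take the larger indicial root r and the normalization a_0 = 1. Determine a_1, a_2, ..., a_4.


Write in Frobenius form y'' + (p(x)/x) y' + (q(x)/x^2) y = 0:
  p(x) = -7/2,  q(x) = x^2 - 3x + 9/2.
Indicial equation: r(r-1) + (-7/2) r + (9/2) = 0 -> roots r_1 = 3, r_2 = 3/2.
Take r = r_1 = 3. Let y(x) = x^r sum_{n>=0} a_n x^n with a_0 = 1.
Substitute y = x^r sum a_n x^n and match x^{r+n}. The recurrence is
  D(n) a_n - 3 a_{n-1} + 1 a_{n-2} = 0,  where D(n) = (r+n)(r+n-1) + (-7/2)(r+n) + (9/2).
  a_n = [3 a_{n-1} - 1 a_{n-2}] / D(n).
Since the indicial polynomial factors as (r - r_1)(r - r_2), D(n) = (r_1 + n - r_1)(r_1 + n - r_2) = n(n + 3/2).
Evaluating step by step (a_0 = 1):
  n = 1: D(1) = 1(1 + 3/2) = 5/2; numerator = 3(1) = 3; a_1 = (3)/(5/2) = 6/5
  n = 2: D(2) = 2(2 + 3/2) = 7; numerator = 3(6/5) - 1(1) = 13/5; a_2 = (13/5)/(7) = 13/35
  n = 3: D(3) = 3(3 + 3/2) = 27/2; numerator = 3(13/35) - 1(6/5) = -3/35; a_3 = (-3/35)/(27/2) = -2/315
  n = 4: D(4) = 4(4 + 3/2) = 22; numerator = 3(-2/315) - 1(13/35) = -41/105; a_4 = (-41/105)/(22) = -41/2310

r = 3; a_0 = 1; a_1 = 6/5; a_2 = 13/35; a_3 = -2/315; a_4 = -41/2310


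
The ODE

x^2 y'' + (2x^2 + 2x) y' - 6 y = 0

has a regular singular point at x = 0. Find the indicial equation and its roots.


Divide by x^2 to reach normal form y'' + P_1(x) y' + P_2(x) y = 0 with P_1(x) = 2 + 2/x and P_2(x) = -6/x^2.
x = 0 is a singular point because the y'-coefficient 2 + 2/x has a pole at x = 0 and the y-coefficient -6/x^2 has a pole at x = 0.
It is a regular singular point because x P_1(x) = p(x) = 2x + 2 and x^2 P_2(x) = q(x) = -6 are polynomials, hence analytic at x = 0.
p(0) = 2,  q(0) = -6.
Indicial equation: r(r-1) + p(0) r + q(0) = 0, i.e. r^2 + (p(0) - 1) r + q(0) = 0, i.e. r^2 + 1 r - 6 = 0.
Discriminant: (1)^2 - 4(-6) = 25, so r = (-1 ± 5)/2.
Solving: r_1 = 2, r_2 = -3.

indicial: r^2 + 1 r - 6 = 0; roots r_1 = 2, r_2 = -3


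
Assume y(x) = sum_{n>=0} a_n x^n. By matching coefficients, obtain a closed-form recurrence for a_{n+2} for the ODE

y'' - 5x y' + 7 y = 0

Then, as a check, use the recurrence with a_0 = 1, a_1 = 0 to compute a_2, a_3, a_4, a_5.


Substitute y = sum_n a_n x^n.
y''(x) has coefficient (n+2)(n+1) a_{n+2} at x^n;
-5 x y'(x) has coefficient -5 n a_n at x^n (shift);
7 y(x) has coefficient 7 a_n at x^n.
Matching x^n: (n+2)(n+1) a_{n+2} + (-5n + 7) a_n = 0.
Thus a_{n+2} = (5n - 7) / ((n+1)(n+2)) * a_n.

Check with a_0 = 1, a_1 = 0 (apply the recurrence for n = 0, 1, 2, 3): a_0 = 1, a_1 = 0, a_2 = -7/2, a_3 = 0, a_4 = -7/8, a_5 = 0.

a_(n+2) = (5n - 7) / ((n+1)(n+2)) * a_n; check: a_0 = 1, a_1 = 0, a_2 = -7/2, a_3 = 0, a_4 = -7/8, a_5 = 0


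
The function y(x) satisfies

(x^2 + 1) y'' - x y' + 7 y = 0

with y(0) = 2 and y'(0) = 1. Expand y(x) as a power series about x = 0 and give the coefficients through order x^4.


Ansatz: y(x) = sum_{n>=0} a_n x^n, so y'(x) = sum_{n>=1} n a_n x^(n-1) and y''(x) = sum_{n>=2} n(n-1) a_n x^(n-2).
Substitute into P(x) y'' + Q(x) y' + R(x) y = 0 with P(x) = x^2 + 1, Q(x) = -x, R(x) = 7, and match powers of x.
Initial conditions: a_0 = 2, a_1 = 1.
Setting the coefficient of each power of x to zero and solving order by order (substituting the coefficients already found):
  x^0: 2 a_2 + 7 a_0 = 0  ->  2 a_2 = -7 a_0 = -14  ->  a_2 = -7
  x^1: 6 a_3 + 6 a_1 = 0  ->  6 a_3 = -6 a_1 = -6  ->  a_3 = -1
  x^2: 12 a_4 + 7 a_2 = 0  ->  12 a_4 = -7 a_2 = 49  ->  a_4 = 49/12
Truncated series: y(x) = 2 + x - 7 x^2 - x^3 + (49/12) x^4 + O(x^5).

a_0 = 2; a_1 = 1; a_2 = -7; a_3 = -1; a_4 = 49/12


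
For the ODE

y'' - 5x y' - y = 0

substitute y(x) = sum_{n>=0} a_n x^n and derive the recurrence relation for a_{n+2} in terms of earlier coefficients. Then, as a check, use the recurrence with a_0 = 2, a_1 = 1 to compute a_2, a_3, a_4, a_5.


Substitute y = sum_n a_n x^n.
y''(x) has coefficient (n+2)(n+1) a_{n+2} at x^n;
-5 x y'(x) has coefficient -5 n a_n at x^n (shift);
-y(x) has coefficient -1 a_n at x^n.
Matching x^n: (n+2)(n+1) a_{n+2} + (-5n - 1) a_n = 0.
Thus a_{n+2} = (5n + 1) / ((n+1)(n+2)) * a_n.

Check with a_0 = 2, a_1 = 1 (apply the recurrence for n = 0, 1, 2, 3): a_0 = 2, a_1 = 1, a_2 = 1, a_3 = 1, a_4 = 11/12, a_5 = 4/5.

a_(n+2) = (5n + 1) / ((n+1)(n+2)) * a_n; check: a_0 = 2, a_1 = 1, a_2 = 1, a_3 = 1, a_4 = 11/12, a_5 = 4/5


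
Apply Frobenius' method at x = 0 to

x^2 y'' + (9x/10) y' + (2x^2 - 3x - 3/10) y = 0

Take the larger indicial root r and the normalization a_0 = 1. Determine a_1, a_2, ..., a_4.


Write in Frobenius form y'' + (p(x)/x) y' + (q(x)/x^2) y = 0:
  p(x) = 9/10,  q(x) = 2x^2 - 3x - 3/10.
Indicial equation: r(r-1) + (9/10) r + (-3/10) = 0 -> roots r_1 = 3/5, r_2 = -1/2.
Take r = r_1 = 3/5. Let y(x) = x^r sum_{n>=0} a_n x^n with a_0 = 1.
Substitute y = x^r sum a_n x^n and match x^{r+n}. The recurrence is
  D(n) a_n - 3 a_{n-1} + 2 a_{n-2} = 0,  where D(n) = (r+n)(r+n-1) + (9/10)(r+n) + (-3/10).
  a_n = [3 a_{n-1} - 2 a_{n-2}] / D(n).
Since the indicial polynomial factors as (r - r_1)(r - r_2), D(n) = (r_1 + n - r_1)(r_1 + n - r_2) = n(n + 11/10).
Evaluating step by step (a_0 = 1):
  n = 1: D(1) = 1(1 + 11/10) = 21/10; numerator = 3(1) = 3; a_1 = (3)/(21/10) = 10/7
  n = 2: D(2) = 2(2 + 11/10) = 31/5; numerator = 3(10/7) - 2(1) = 16/7; a_2 = (16/7)/(31/5) = 80/217
  n = 3: D(3) = 3(3 + 11/10) = 123/10; numerator = 3(80/217) - 2(10/7) = -380/217; a_3 = (-380/217)/(123/10) = -3800/26691
  n = 4: D(4) = 4(4 + 11/10) = 102/5; numerator = 3(-3800/26691) - 2(80/217) = -1480/1271; a_4 = (-1480/1271)/(102/5) = -3700/64821

r = 3/5; a_0 = 1; a_1 = 10/7; a_2 = 80/217; a_3 = -3800/26691; a_4 = -3700/64821


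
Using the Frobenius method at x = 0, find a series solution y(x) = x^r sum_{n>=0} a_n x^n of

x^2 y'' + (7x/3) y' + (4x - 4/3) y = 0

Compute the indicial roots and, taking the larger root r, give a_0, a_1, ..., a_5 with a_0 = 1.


Write in Frobenius form y'' + (p(x)/x) y' + (q(x)/x^2) y = 0:
  p(x) = 7/3,  q(x) = 4x - 4/3.
Indicial equation: r(r-1) + (7/3) r + (-4/3) = 0 -> roots r_1 = 2/3, r_2 = -2.
Take r = r_1 = 2/3. Let y(x) = x^r sum_{n>=0} a_n x^n with a_0 = 1.
Substitute y = x^r sum a_n x^n and match x^{r+n}. The recurrence is
  D(n) a_n + 4 a_{n-1} = 0,  where D(n) = (r+n)(r+n-1) + (7/3)(r+n) + (-4/3).
  a_n = -4 / D(n) * a_{n-1}.
Since the indicial polynomial factors as (r - r_1)(r - r_2), D(n) = (r_1 + n - r_1)(r_1 + n - r_2) = n(n + 8/3).
Evaluating step by step (a_0 = 1):
  n = 1: D(1) = 1(1 + 8/3) = 11/3; numerator = -4(1) = -4; a_1 = (-4)/(11/3) = -12/11
  n = 2: D(2) = 2(2 + 8/3) = 28/3; numerator = -4(-12/11) = 48/11; a_2 = (48/11)/(28/3) = 36/77
  n = 3: D(3) = 3(3 + 8/3) = 17; numerator = -4(36/77) = -144/77; a_3 = (-144/77)/(17) = -144/1309
  n = 4: D(4) = 4(4 + 8/3) = 80/3; numerator = -4(-144/1309) = 576/1309; a_4 = (576/1309)/(80/3) = 108/6545
  n = 5: D(5) = 5(5 + 8/3) = 115/3; numerator = -4(108/6545) = -432/6545; a_5 = (-432/6545)/(115/3) = -1296/752675

r = 2/3; a_0 = 1; a_1 = -12/11; a_2 = 36/77; a_3 = -144/1309; a_4 = 108/6545; a_5 = -1296/752675


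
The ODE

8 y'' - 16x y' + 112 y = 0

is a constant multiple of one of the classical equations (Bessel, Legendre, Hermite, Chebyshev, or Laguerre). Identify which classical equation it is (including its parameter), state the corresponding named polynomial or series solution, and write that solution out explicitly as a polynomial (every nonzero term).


All three coefficients share the factor 8; dividing through by 8 gives  y'' - 2x y' + 14 y = 0.
This matches the Hermite equation y'' - 2x y' + 2n y = 0 with 2n = 14, so n = 7; the polynomial solution is H_7(x).
With y = sum_k a_k x^k, matching x^k gives (k+2)(k+1) a_{k+2} = 2(k - n) a_k = 2(k - 7) a_k. The right side vanishes at k = 7, so the series with the parity of 7 terminates at degree 7.
Standard normalization: leading coefficient of H_n is 2^n, so a_7 = 2^7 = 128. Work downward with a_k = (k+1)(k+2) a_{k+2} / (2(k - n)):
  a_5 = (6)(7)(128) / (2(5 - 7)) = 5376/(-4) = -1344
  a_3 = (4)(5)(-1344) / (2(3 - 7)) = -26880/(-8) = 3360
  a_1 = (2)(3)(3360) / (2(1 - 7)) = 20160/(-12) = -1680
Hence H_7(x) = 128 x^7 - 1344 x^5 + 3360 x^3 - 1680 x.

H_7(x); series = 128 x^7 - 1344 x^5 + 3360 x^3 - 1680 x


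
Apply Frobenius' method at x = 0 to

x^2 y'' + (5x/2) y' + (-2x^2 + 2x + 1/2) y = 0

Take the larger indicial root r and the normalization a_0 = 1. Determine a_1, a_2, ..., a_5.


Write in Frobenius form y'' + (p(x)/x) y' + (q(x)/x^2) y = 0:
  p(x) = 5/2,  q(x) = -2x^2 + 2x + 1/2.
Indicial equation: r(r-1) + (5/2) r + (1/2) = 0 -> roots r_1 = -1/2, r_2 = -1.
Take r = r_1 = -1/2. Let y(x) = x^r sum_{n>=0} a_n x^n with a_0 = 1.
Substitute y = x^r sum a_n x^n and match x^{r+n}. The recurrence is
  D(n) a_n + 2 a_{n-1} - 2 a_{n-2} = 0,  where D(n) = (r+n)(r+n-1) + (5/2)(r+n) + (1/2).
  a_n = [-2 a_{n-1} + 2 a_{n-2}] / D(n).
Since the indicial polynomial factors as (r - r_1)(r - r_2), D(n) = (r_1 + n - r_1)(r_1 + n - r_2) = n(n + 1/2).
Evaluating step by step (a_0 = 1):
  n = 1: D(1) = 1(1 + 1/2) = 3/2; numerator = -2(1) = -2; a_1 = (-2)/(3/2) = -4/3
  n = 2: D(2) = 2(2 + 1/2) = 5; numerator = -2(-4/3) + 2(1) = 14/3; a_2 = (14/3)/(5) = 14/15
  n = 3: D(3) = 3(3 + 1/2) = 21/2; numerator = -2(14/15) + 2(-4/3) = -68/15; a_3 = (-68/15)/(21/2) = -136/315
  n = 4: D(4) = 4(4 + 1/2) = 18; numerator = -2(-136/315) + 2(14/15) = 172/63; a_4 = (172/63)/(18) = 86/567
  n = 5: D(5) = 5(5 + 1/2) = 55/2; numerator = -2(86/567) + 2(-136/315) = -3308/2835; a_5 = (-3308/2835)/(55/2) = -6616/155925

r = -1/2; a_0 = 1; a_1 = -4/3; a_2 = 14/15; a_3 = -136/315; a_4 = 86/567; a_5 = -6616/155925


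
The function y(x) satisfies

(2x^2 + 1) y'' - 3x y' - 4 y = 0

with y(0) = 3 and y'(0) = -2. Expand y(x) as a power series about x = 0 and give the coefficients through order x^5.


Ansatz: y(x) = sum_{n>=0} a_n x^n, so y'(x) = sum_{n>=1} n a_n x^(n-1) and y''(x) = sum_{n>=2} n(n-1) a_n x^(n-2).
Substitute into P(x) y'' + Q(x) y' + R(x) y = 0 with P(x) = 2x^2 + 1, Q(x) = -3x, R(x) = -4, and match powers of x.
Initial conditions: a_0 = 3, a_1 = -2.
Setting the coefficient of each power of x to zero and solving order by order (substituting the coefficients already found):
  x^0: 2 a_2 - 4 a_0 = 0  ->  2 a_2 = 4 a_0 = 12  ->  a_2 = 6
  x^1: 6 a_3 - 7 a_1 = 0  ->  6 a_3 = 7 a_1 = -14  ->  a_3 = -7/3
  x^2: 12 a_4 - 6 a_2 = 0  ->  12 a_4 = 6 a_2 = 36  ->  a_4 = 3
  x^3: 20 a_5 - a_3 = 0  ->  20 a_5 = a_3 = -7/3  ->  a_5 = -7/60
Truncated series: y(x) = 3 - 2 x + 6 x^2 - (7/3) x^3 + 3 x^4 - (7/60) x^5 + O(x^6).

a_0 = 3; a_1 = -2; a_2 = 6; a_3 = -7/3; a_4 = 3; a_5 = -7/60
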